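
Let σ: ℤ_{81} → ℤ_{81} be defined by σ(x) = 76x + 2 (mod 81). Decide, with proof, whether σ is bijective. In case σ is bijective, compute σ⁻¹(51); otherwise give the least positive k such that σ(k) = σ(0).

55

If σ(a) = σ(b), then 76a ≡ 76b (mod 81). Because gcd(76, 81) = 1, we may cancel 76 to get a ≡ b (mod 81).
We now compute 76⁻¹ mod 81 explicitly. Euclid's algorithm: 81 = 1·76 + 5, 76 = 15·5 + 1; back-substituting gives 1 = 16·76 − 15·81, so 76⁻¹ ≡ 16 (mod 81).
Then y ↦ 16(y − 2) is a two-sided inverse to σ, so every y ∈ ℤ_{81} has a preimage.
Therefore σ is bijective.
Since σ is bijective, we compute σ⁻¹(51): solve 76x + 2 ≡ 51 (mod 81), i.e. 76x ≡ 49 (mod 81).
Multiplying by 76⁻¹ = 16 gives x ≡ 16·49 = 784 = 9·81 + 55 ≡ 55 (mod 81).
Check: σ(55) = 76·55 + 2 = 4182 = 51·81 + 51 ≡ 51 (mod 81).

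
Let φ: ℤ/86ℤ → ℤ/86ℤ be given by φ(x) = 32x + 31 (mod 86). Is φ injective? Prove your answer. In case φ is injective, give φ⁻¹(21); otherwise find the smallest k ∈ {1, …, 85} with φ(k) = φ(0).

We have gcd(32, 86) = 2 > 1. Taking u = 0 and v = 43: φ(0) = 31 and φ(43) = 32·43 + 31 = 1407 ≡ 31 (mod 86).
So φ(0) = φ(43) while 0 ≠ 43, so φ is not injective.
Since φ is not injective, we find the least positive k with φ(k) = φ(0): this means 32k ≡ 0 (mod 86), i.e. 86 ∣ 32k. Since gcd(32, 86) = 2, dividing through by 2 this holds exactly when 43 ∣ 16k, and as gcd(16, 43) = 1, exactly when 43 ∣ k.
The smallest positive such k is 43.

43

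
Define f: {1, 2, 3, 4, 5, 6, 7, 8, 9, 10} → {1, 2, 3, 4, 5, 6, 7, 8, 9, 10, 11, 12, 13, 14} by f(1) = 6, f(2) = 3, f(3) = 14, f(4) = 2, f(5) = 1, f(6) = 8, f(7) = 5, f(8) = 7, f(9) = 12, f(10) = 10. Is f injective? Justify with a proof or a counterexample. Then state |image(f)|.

The values f(1), …, f(10) are 6, 3, 14, 2, 1, 8, 5, 7, 12, 10 — all distinct.
So f(s) = f(t) only when s = t, and f is injective.
The image of f is {1, 2, 3, 5, 6, 7, 8, 10, 12, 14}, which has 10 elements.

10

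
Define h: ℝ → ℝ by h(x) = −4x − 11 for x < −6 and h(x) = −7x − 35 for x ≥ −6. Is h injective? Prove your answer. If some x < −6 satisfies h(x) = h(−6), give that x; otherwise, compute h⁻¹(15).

Both pieces are strictly decreasing (slopes −4 and −7), so each is injective on its own interval.
The left piece maps (−∞, −6) onto (13, ∞); the right piece maps [−6, ∞) onto (−∞, 7].
These images are disjoint, so no value is attained by both pieces. Thus h is injective.
Because the two images are disjoint, no x < −6 has h(x) = h(−6), so we compute h⁻¹(15): 15 lies in (13, ∞), so solve −4x − 11 = 15: x = (15 + 11)/(−4) = −13/2.

-13/2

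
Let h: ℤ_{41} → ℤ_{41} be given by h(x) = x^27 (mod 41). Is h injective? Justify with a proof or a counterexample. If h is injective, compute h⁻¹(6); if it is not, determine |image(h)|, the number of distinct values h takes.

Since 41 is prime, the nonzero elements of ℤ_{41} form a cyclic group of order 40.
As gcd(27, 40) = 1, raising to the 27th power is a bijection on this group: if s^27 ≡ t^27 then (st^{−1})^27 = 1, and the only element of order dividing gcd(27, 40) = 1 is 1, so s = t.
With h(0) = 0 this makes h injective on all of ℤ_{41}, hence bijective (finite equal-size domain and codomain). In particular h is injective.
Since h is injective, we find the preimage of 6. The inverse of x ↦ x^27 on (ℤ_{41})^× is x ↦ x^3, because 27·3 = 81 = 2·40 + 1 ≡ 1 (mod 40) and x^{40} = 1 for x ≠ 0 (Fermat). So h⁻¹(6) = 6^3 mod 41.
Repeated squaring mod 41: 6^1 ≡ 6, 6^2 ≡ 6² = 36. Since 3 = 2 + 1, 6^3 ≡ 36·6: 36·6 = 216 ≡ 11. So 6^3 ≡ 11 (mod 41).
Hence h⁻¹(6) = 11.

11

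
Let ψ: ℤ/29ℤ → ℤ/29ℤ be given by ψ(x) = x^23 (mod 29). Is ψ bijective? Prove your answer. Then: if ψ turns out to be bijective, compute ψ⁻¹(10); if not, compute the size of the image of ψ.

2

Since 29 is prime, the nonzero elements of ℤ/29ℤ form a cyclic group of order 28.
As gcd(23, 28) = 1, raising to the 23rd power is a bijection on this group: if a^23 ≡ b^23 then (ab^{−1})^23 = 1, and the only element of order dividing gcd(23, 28) = 1 is 1, so a = b.
With ψ(0) = 0 this makes ψ injective on all of ℤ/29ℤ, hence bijective (finite equal-size domain and codomain). In particular ψ is bijective.
Since ψ is bijective, we find the preimage of 10. The inverse of x ↦ x^23 on (ℤ/29ℤ)^× is x ↦ x^11, because 23·11 = 253 = 9·28 + 1 ≡ 1 (mod 28) and x^{28} = 1 for x ≠ 0 (Fermat). So ψ⁻¹(10) = 10^11 mod 29.
Repeated squaring mod 29: 10^1 ≡ 10, 10^2 ≡ 10² = 100 ≡ 13, 10^4 ≡ 13² = 169 ≡ 24, 10^8 ≡ 24² = 576 ≡ 25. Since 11 = 8 + 2 + 1, 10^11 ≡ 25·13·10: 25·13 = 325 ≡ 6, then 6·10 = 60 ≡ 2. So 10^11 ≡ 2 (mod 29).
Hence ψ⁻¹(10) = 2.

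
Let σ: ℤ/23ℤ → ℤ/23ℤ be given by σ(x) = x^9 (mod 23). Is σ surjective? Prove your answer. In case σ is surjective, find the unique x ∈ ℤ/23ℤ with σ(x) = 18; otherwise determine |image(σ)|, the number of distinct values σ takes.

3

Since 23 is prime, the nonzero elements of ℤ/23ℤ form a cyclic group of order 22.
As gcd(9, 22) = 1, raising to the 9th power is a bijection on this group: if a^9 ≡ b^9 then (ab^{−1})^9 = 1, and the only element of order dividing gcd(9, 22) = 1 is 1, so a = b.
With σ(0) = 0 this makes σ injective on all of ℤ/23ℤ, hence bijective (finite equal-size domain and codomain). In particular σ is surjective.
Since σ is surjective, we find the preimage of 18. The inverse of x ↦ x^9 on (ℤ/23ℤ)^× is x ↦ x^5, because 9·5 = 45 = 2·22 + 1 ≡ 1 (mod 22) and x^{22} = 1 for x ≠ 0 (Fermat). So σ⁻¹(18) = 18^5 mod 23.
Repeated squaring mod 23: 18^1 ≡ 18, 18^2 ≡ 18² = 324 ≡ 2, 18^4 ≡ 2² = 4. Since 5 = 4 + 1, 18^5 ≡ 4·18: 4·18 = 72 ≡ 3. So 18^5 ≡ 3 (mod 23).
Hence σ⁻¹(18) = 3.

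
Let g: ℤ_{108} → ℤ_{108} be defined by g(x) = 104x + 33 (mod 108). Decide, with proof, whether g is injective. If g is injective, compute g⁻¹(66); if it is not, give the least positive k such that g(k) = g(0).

By definition, g is injective if g(x_1) = g(x_2) implies x_1 = x_2.
We have gcd(104, 108) = 4 > 1. Taking x_1 = 0 and x_2 = 27: g(0) = 33 and g(27) = 104·27 + 33 = 2841 ≡ 33 (mod 108).
So g(0) = g(27) while 0 ≠ 27, therefore g is not injective.
Since g is not injective, we find the least positive k with g(k) = g(0): this means 104k ≡ 0 (mod 108), i.e. 108 ∣ 104k. Since gcd(104, 108) = 4, dividing through by 4 this holds exactly when 27 ∣ 26k, and as gcd(26, 27) = 1, exactly when 27 ∣ k.
The smallest positive such k is 27.

27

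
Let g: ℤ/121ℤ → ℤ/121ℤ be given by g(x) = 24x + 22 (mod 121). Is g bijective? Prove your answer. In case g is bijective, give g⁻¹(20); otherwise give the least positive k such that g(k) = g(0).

10

Suppose g(x_1) = g(x_2) in ℤ/121ℤ. Then 24x_1 + 22 ≡ 24x_2 + 22 (mod 121), thus 24(x_1 − x_2) ≡ 0 (mod 121).
Since gcd(24, 121) = 1, 24 is invertible modulo 121, thus x_1 − x_2 ≡ 0 (mod 121), i.e. x_1 = x_2.
We now compute 24⁻¹ mod 121 explicitly. Euclid's algorithm: 121 = 5·24 + 1; back-substituting gives 1 = 116·24 − 23·121, so 24⁻¹ ≡ 116 (mod 121).
For any y ∈ ℤ/121ℤ, x = 116(y − 22) mod 121 satisfies g(x) = 24·116(y − 22) + 22 ≡ y (since 24·116 ≡ 1 mod 121). So every y has a preimage.
Thus g is bijective.
Since g is bijective, we compute g⁻¹(20): solve 24x + 22 ≡ 20 (mod 121), i.e. 24x ≡ 119 (mod 121).
Multiplying by 24⁻¹ = 116 gives x ≡ 116·119 = 13804 = 114·121 + 10 ≡ 10 (mod 121).
Check: g(10) = 24·10 + 22 = 262 = 2·121 + 20 ≡ 20 (mod 121).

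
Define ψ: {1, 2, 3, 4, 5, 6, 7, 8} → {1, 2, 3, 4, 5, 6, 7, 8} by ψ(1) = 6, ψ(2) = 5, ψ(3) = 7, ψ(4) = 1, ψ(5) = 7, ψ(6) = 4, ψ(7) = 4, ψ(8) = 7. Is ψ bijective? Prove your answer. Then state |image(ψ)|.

ψ(3) = 7 = ψ(5) with 3 ≠ 5, so ψ is not injective, hence not bijective.
The image of ψ is {1, 4, 5, 6, 7}, which has 5 elements.

5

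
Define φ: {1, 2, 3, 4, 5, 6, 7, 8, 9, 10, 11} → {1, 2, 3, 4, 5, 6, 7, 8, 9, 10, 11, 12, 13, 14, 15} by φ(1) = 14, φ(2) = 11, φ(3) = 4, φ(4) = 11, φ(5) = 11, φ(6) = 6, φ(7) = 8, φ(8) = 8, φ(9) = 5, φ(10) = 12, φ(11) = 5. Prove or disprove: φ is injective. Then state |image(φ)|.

7

φ(2) = 11 = φ(4) with 2 ≠ 4, so φ is not injective.
The image of φ is {4, 5, 6, 8, 11, 12, 14}, which has 7 elements.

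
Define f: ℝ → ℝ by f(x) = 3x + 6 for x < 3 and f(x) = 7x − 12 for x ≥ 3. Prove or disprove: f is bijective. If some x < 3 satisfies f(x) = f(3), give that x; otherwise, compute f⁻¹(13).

1

Both pieces are strictly increasing (slopes 3 and 7), so each is injective on its own interval.
The left piece maps (−∞, 3) onto (−∞, 15); the right piece maps [3, ∞) onto [9, ∞).
These images overlap. In particular f(3) = 9 (right piece), and solving 3x + 6 = 9 on the left piece gives x = 1 < 3.
So f(1) = f(3) with 1 ≠ 3, and f is not injective, hence not bijective. This x = 1 is the requested value below 3.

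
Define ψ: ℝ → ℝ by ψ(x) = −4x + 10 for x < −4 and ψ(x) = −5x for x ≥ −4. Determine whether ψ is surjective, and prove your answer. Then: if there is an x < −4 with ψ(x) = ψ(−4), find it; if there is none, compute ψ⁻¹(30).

Both pieces are strictly decreasing (slopes −4 and −5), so each is injective on its own interval.
The left piece maps (−∞, −4) onto (26, ∞); the right piece maps [−4, ∞) onto (−∞, 20].
The union (26, ∞) ∪ (−∞, 20] omits the interval between 26 and 20; in particular 26 has no preimage. So ψ is not surjective.
Because the two images are disjoint, no x < −4 has ψ(x) = ψ(−4), so we compute ψ⁻¹(30): 30 lies in (26, ∞), so solve −4x + 10 = 30: x = (30 − 10)/(−4) = −5.

-5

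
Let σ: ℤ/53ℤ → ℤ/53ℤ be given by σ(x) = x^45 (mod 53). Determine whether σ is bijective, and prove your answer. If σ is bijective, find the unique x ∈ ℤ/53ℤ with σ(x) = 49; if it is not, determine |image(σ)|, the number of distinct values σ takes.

Since 53 is prime, the nonzero elements of ℤ/53ℤ form a cyclic group of order 52.
As gcd(45, 52) = 1, raising to the 45th power is a bijection on this group: if s^45 ≡ t^45 then (st^{−1})^45 = 1, and the only element of order dividing gcd(45, 52) = 1 is 1, so s = t.
With σ(0) = 0 this makes σ injective on all of ℤ/53ℤ, hence bijective (finite equal-size domain and codomain). In particular σ is bijective.
Since σ is bijective, we find the preimage of 49. The inverse of x ↦ x^45 on (ℤ/53ℤ)^× is x ↦ x^37, because 45·37 = 1665 = 32·52 + 1 ≡ 1 (mod 52) and x^{52} = 1 for x ≠ 0 (Fermat). So σ⁻¹(49) = 49^37 mod 53.
Repeated squaring mod 53: 49^1 ≡ 49, 49^2 ≡ 49² = 2401 ≡ 16, 49^4 ≡ 16² = 256 ≡ 44, 49^8 ≡ 44² = 1936 ≡ 28, 49^16 ≡ 28² = 784 ≡ 42, 49^32 ≡ 42² = 1764 ≡ 15. Since 37 = 32 + 4 + 1, 49^37 ≡ 15·44·49: 15·44 = 660 ≡ 24, then 24·49 = 1176 ≡ 10. So 49^37 ≡ 10 (mod 53).
Hence σ⁻¹(49) = 10.

10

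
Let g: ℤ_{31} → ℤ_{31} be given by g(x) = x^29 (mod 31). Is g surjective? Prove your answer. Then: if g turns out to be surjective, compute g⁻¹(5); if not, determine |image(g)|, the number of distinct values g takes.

25

Since 31 is prime, the nonzero elements of ℤ_{31} form a cyclic group of order 30.
As gcd(29, 30) = 1, raising to the 29th power is a bijection on this group: if x_1^29 ≡ x_2^29 then (x_1x_2^{−1})^29 = 1, and the only element of order dividing gcd(29, 30) = 1 is 1, so x_1 = x_2.
With g(0) = 0 this makes g injective on all of ℤ_{31}, hence bijective (finite equal-size domain and codomain). In particular g is surjective.
Since g is surjective, we find the preimage of 5. The inverse of x ↦ x^29 on (ℤ_{31})^× is x ↦ x^29, because 29·29 = 841 = 28·30 + 1 ≡ 1 (mod 30) and x^{30} = 1 for x ≠ 0 (Fermat). So g⁻¹(5) = 5^29 mod 31.
Repeated squaring mod 31: 5^1 ≡ 5, 5^2 ≡ 5² = 25, 5^4 ≡ 25² = 625 ≡ 5, 5^8 ≡ 5² = 25, 5^16 ≡ 25² = 625 ≡ 5. Since 29 = 16 + 8 + 4 + 1, 5^29 ≡ 5·25·5·5: 5·25 = 125 ≡ 1, then 1·5 = 5, then 5·5 = 25. So 5^29 ≡ 25 (mod 31).
Hence g⁻¹(5) = 25.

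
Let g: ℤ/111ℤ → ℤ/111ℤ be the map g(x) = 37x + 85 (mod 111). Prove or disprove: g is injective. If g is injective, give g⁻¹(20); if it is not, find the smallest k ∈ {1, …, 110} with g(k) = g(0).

3

We have gcd(37, 111) = 37 > 1. Taking a = 0 and b = 3: g(0) = 85 and g(3) = 37·3 + 85 = 196 ≡ 85 (mod 111).
So g(0) = g(3) while 0 ≠ 3, hence g is not injective.
Since g is not injective, we find the least positive k with g(k) = g(0): this means 37k ≡ 0 (mod 111), i.e. 111 ∣ 37k. Since gcd(37, 111) = 37, dividing through by 37 this holds exactly when 3 ∣ k.
The smallest positive such k is 3.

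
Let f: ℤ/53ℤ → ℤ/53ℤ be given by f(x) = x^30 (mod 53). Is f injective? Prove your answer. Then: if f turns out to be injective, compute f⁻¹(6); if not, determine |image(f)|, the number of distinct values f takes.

f(26): Repeated squaring mod 53: 26^1 ≡ 26, 26^2 ≡ 26² = 676 ≡ 40, 26^4 ≡ 40² = 1600 ≡ 10, 26^8 ≡ 10² = 100 ≡ 47, 26^16 ≡ 47² = 2209 ≡ 36. Since 30 = 16 + 8 + 4 + 2, 26^30 ≡ 36·47·10·40: 36·47 = 1692 ≡ 49, then 49·10 = 490 ≡ 13, then 13·40 = 520 ≡ 43. So 26^30 ≡ 43 (mod 53).
f(27): Repeated squaring mod 53: 27^1 ≡ 27, 27^2 ≡ 27² = 729 ≡ 40, 27^4 ≡ 40² = 1600 ≡ 10, 27^8 ≡ 10² = 100 ≡ 47, 27^16 ≡ 47² = 2209 ≡ 36. Since 30 = 16 + 8 + 4 + 2, 27^30 ≡ 36·47·10·40: 36·47 = 1692 ≡ 49, then 49·10 = 490 ≡ 13, then 13·40 = 520 ≡ 43. So 27^30 ≡ 43 (mod 53).
So f(26) = f(27) = 43 while 26 ≠ 27, thus f is not injective.
Since f is not injective, we determine |image(f)|. Computing x^30 mod 53 for each x (by repeated squaring, reducing mod 53 at every step), the values f(0), f(1), …, f(52) are: 0, 1, 37, 25, 44, 11, 24, 16, 38, 42, 36, 13, 40, 47, 9, 10, 28, 46, 17, 6, 7, 29, 4, 52, 49, 15, 43, 43, 15, 49, 52, 4, 29, 7, 6, 17, 46, 28, 10, 9, 47, 40, 13, 36, 42, 38, 16, 24, 11, 44, 25, 37, 1.
The distinct values are {0, 1, 4, 6, 7, 9, 10, 11, 13, 15, 16, 17, 24, 25, 28, 29, 36, 37, 38, 40, 42, 43, 44, 46, 47, 49, 52}; there are 27 of them.

27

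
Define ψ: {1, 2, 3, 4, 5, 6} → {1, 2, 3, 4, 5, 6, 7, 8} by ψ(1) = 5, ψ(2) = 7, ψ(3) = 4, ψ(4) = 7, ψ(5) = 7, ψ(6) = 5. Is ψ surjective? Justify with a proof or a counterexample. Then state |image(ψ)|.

No element maps to 1, so ψ is not surjective.
The image of ψ is {4, 5, 7}, which has 3 elements.

3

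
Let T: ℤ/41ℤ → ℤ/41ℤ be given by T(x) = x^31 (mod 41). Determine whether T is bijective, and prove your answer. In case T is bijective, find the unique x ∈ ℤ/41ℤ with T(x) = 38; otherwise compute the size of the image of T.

Since 41 is prime, the nonzero elements of ℤ/41ℤ form a cyclic group of order 40.
As gcd(31, 40) = 1, raising to the 31st power is a bijection on this group: if s^31 ≡ t^31 then (st^{−1})^31 = 1, and the only element of order dividing gcd(31, 40) = 1 is 1, so s = t.
With T(0) = 0 this makes T injective on all of ℤ/41ℤ, hence bijective (finite equal-size domain and codomain). In particular T is bijective.
Since T is bijective, we find the preimage of 38. The inverse of x ↦ x^31 on (ℤ/41ℤ)^× is x ↦ x^31, because 31·31 = 961 = 24·40 + 1 ≡ 1 (mod 40) and x^{40} = 1 for x ≠ 0 (Fermat). So T⁻¹(38) = 38^31 mod 41.
Repeated squaring mod 41: 38^1 ≡ 38, 38^2 ≡ 38² = 1444 ≡ 9, 38^4 ≡ 9² = 81 ≡ 40, 38^8 ≡ 40² = 1600 ≡ 1, 38^16 ≡ 1² = 1. Since 31 = 16 + 8 + 4 + 2 + 1, 38^31 ≡ 1·1·40·9·38: 1·1 = 1, then 1·40 = 40, then 40·9 = 360 ≡ 32, then 32·38 = 1216 ≡ 27. So 38^31 ≡ 27 (mod 41).
Hence T⁻¹(38) = 27.

27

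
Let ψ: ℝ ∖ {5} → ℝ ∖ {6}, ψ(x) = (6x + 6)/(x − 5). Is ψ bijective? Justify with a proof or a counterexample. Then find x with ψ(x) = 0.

Suppose ψ(s) = ψ(t). Cross-multiplying: (6s + 6)(t − 5) = (6t + 6)(s − 5).
Expanding both sides and cancelling the symmetric terms leaves −36·(s − t) = 0. Since −36 ≠ 0, s = t. Therefore ψ is injective.
For any y ≠ 6, solving y(x − 5) = 6x + 6 for x gives a well-defined x ≠ 5. So ψ is surjective.
Thus ψ is bijective.
Solving ψ(x) = 0: cross-multiplying gives 6x + 6 = 0(x − 5), which rearranges to 6x = −6, so x = −1.

-1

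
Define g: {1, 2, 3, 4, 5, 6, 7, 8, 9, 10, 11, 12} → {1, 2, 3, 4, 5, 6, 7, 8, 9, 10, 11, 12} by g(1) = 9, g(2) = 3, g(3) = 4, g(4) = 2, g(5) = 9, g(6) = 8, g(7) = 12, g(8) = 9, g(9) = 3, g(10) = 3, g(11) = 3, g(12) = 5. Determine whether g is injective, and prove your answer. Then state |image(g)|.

g(1) = 9 = g(5) with 1 ≠ 5, so g is not injective.
The image of g is {2, 3, 4, 5, 8, 9, 12}, which has 7 elements.

7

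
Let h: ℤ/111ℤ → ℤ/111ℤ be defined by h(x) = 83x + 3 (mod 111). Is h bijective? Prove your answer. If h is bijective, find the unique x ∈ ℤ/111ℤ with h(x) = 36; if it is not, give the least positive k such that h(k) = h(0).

Recall that h is injective when h(x_1) = h(x_2) forces x_1 = x_2.
Suppose h(x_1) = h(x_2) in ℤ/111ℤ. Then 83x_1 + 3 ≡ 83x_2 + 3 (mod 111), hence 83(x_1 − x_2) ≡ 0 (mod 111).
Since gcd(83, 111) = 1, 83 is invertible modulo 111, so x_1 − x_2 ≡ 0 (mod 111), i.e. x_1 = x_2.
We now compute 83⁻¹ mod 111 explicitly. Euclid's algorithm: 111 = 1·83 + 28, 83 = 2·28 + 27, 28 = 1·27 + 1; back-substituting gives 1 = 107·83 − 80·111, so 83⁻¹ ≡ 107 (mod 111).
Then y ↦ 107(y − 3) is a two-sided inverse to h, so every y ∈ ℤ/111ℤ has a preimage.
So h is bijective.
Since h is bijective, we compute h⁻¹(36): solve 83x + 3 ≡ 36 (mod 111), i.e. 83x ≡ 33 (mod 111).
Multiplying by 83⁻¹ = 107 gives x ≡ 107·33 = 3531 = 31·111 + 90 ≡ 90 (mod 111).
Check: h(90) = 83·90 + 3 = 7473 = 67·111 + 36 ≡ 36 (mod 111).

90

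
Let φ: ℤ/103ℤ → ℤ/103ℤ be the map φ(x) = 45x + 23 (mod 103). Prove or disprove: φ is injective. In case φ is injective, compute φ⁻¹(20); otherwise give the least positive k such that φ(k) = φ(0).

Recall: injectivity means: for all x_1, x_2 in the domain, φ(x_1) = φ(x_2) implies x_1 = x_2.
If φ(x_1) = φ(x_2), then 45x_1 ≡ 45x_2 (mod 103). Because gcd(45, 103) = 1, we may cancel 45 to get x_1 ≡ x_2 (mod 103).
Hence φ is injective.
We now compute 45⁻¹ mod 103 explicitly. Euclid's algorithm: 103 = 2·45 + 13, 45 = 3·13 + 6, 13 = 2·6 + 1; back-substituting gives 1 = 87·45 − 38·103, so 45⁻¹ ≡ 87 (mod 103).
Since φ is injective, we compute φ⁻¹(20): solve 45x + 23 ≡ 20 (mod 103), i.e. 45x ≡ 100 (mod 103).
Multiplying by 45⁻¹ = 87 gives x ≡ 87·100 = 8700 = 84·103 + 48 ≡ 48 (mod 103).
Check: φ(48) = 45·48 + 23 = 2183 = 21·103 + 20 ≡ 20 (mod 103).

48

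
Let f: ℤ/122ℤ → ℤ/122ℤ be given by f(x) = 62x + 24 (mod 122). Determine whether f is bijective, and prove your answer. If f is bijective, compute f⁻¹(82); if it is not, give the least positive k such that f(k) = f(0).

Recall that injectivity means: for all s, t in the domain, f(s) = f(t) implies s = t.
We have gcd(62, 122) = 2 > 1. Taking s = 0 and t = 61: f(0) = 24 and f(61) = 62·61 + 24 = 3806 ≡ 24 (mod 122).
So f(0) = f(61) while 0 ≠ 61, thus f is not injective, hence not bijective.
Since f is not bijective, we find the least positive k with f(k) = f(0): this means 62k ≡ 0 (mod 122), i.e. 122 ∣ 62k. Since gcd(62, 122) = 2, dividing through by 2 this holds exactly when 61 ∣ 31k, and as gcd(31, 61) = 1, exactly when 61 ∣ k.
The smallest positive such k is 61.

61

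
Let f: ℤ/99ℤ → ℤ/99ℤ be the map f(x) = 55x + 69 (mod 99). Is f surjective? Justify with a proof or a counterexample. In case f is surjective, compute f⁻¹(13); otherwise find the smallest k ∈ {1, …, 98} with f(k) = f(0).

Recall that surjectivity means every element of the codomain has a preimage under f.
Since gcd(55, 99) = 11, we have 55x ≡ 0 (mod 11) for all x, so f(x) ≡ 3 (mod 11).
But 0 ≢ 3 (mod 11), so 0 ∈ ℤ/99ℤ has no preimage. Hence f is not surjective.
Since f is not surjective, we find the least positive k with f(k) = f(0): this means 55k ≡ 0 (mod 99), i.e. 99 ∣ 55k. Since gcd(55, 99) = 11, dividing through by 11 this holds exactly when 9 ∣ 5k, and as gcd(5, 9) = 1, exactly when 9 ∣ k.
The smallest positive such k is 9.

9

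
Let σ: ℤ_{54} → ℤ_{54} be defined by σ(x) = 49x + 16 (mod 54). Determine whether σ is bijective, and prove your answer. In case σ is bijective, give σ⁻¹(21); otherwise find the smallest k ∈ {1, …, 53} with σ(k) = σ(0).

Suppose σ(u) = σ(v) in ℤ_{54}. Then 49u + 16 ≡ 49v + 16 (mod 54), hence 49(u − v) ≡ 0 (mod 54).
Since gcd(49, 54) = 1, 49 is invertible modulo 54, so u − v ≡ 0 (mod 54), i.e. u = v.
We now compute 49⁻¹ mod 54 explicitly. Euclid's algorithm: 54 = 1·49 + 5, 49 = 9·5 + 4, 5 = 1·4 + 1; back-substituting gives 1 = 43·49 − 39·54, so 49⁻¹ ≡ 43 (mod 54).
Then y ↦ 43(y − 16) is a two-sided inverse to σ, so every y ∈ ℤ_{54} has a preimage.
Therefore σ is bijective.
Since σ is bijective, we compute σ⁻¹(21): solve 49x + 16 ≡ 21 (mod 54), i.e. 49x ≡ 5 (mod 54).
Multiplying by 49⁻¹ = 43 gives x ≡ 43·5 = 215 = 3·54 + 53 ≡ 53 (mod 54).
Check: σ(53) = 49·53 + 16 = 2613 = 48·54 + 21 ≡ 21 (mod 54).

53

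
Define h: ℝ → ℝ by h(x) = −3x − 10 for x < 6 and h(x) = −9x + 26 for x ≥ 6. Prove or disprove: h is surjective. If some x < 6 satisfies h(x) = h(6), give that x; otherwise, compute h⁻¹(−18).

Both pieces are strictly decreasing (slopes −3 and −9), so each is injective on its own interval.
The left piece maps (−∞, 6) onto (−28, ∞); the right piece maps [6, ∞) onto (−∞, −28].
These images together cover ℝ, so h is surjective.
Because the two images are disjoint, no x < 6 has h(x) = h(6), so we compute h⁻¹(−18): −18 lies in (−28, ∞), so solve −3x − 10 = −18: x = (−18 + 10)/(−3) = 8/3.

8/3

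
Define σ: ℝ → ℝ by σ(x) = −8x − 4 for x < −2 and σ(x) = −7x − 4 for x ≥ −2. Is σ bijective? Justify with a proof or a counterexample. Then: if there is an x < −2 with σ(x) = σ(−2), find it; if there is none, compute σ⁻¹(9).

-13/7

Both pieces are strictly decreasing (slopes −8 and −7), so each is injective on its own interval.
The left piece maps (−∞, −2) onto (12, ∞); the right piece maps [−2, ∞) onto (−∞, 10].
The images leave a gap (12 has no preimage), so σ is not surjective, hence not bijective.
Because the two images are disjoint, no x < −2 has σ(x) = σ(−2), so we compute σ⁻¹(9): 9 lies in (−∞, 10], so solve −7x − 4 = 9: x = (9 + 4)/(−7) = −13/7.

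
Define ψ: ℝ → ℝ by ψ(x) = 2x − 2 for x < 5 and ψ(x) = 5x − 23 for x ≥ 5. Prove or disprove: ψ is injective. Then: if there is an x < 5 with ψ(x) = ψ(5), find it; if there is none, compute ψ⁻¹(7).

Both pieces are strictly increasing (slopes 2 and 5), so each is injective on its own interval.
The left piece maps (−∞, 5) onto (−∞, 8); the right piece maps [5, ∞) onto [2, ∞).
These images overlap. In particular ψ(5) = 2 (right piece), and solving 2x − 2 = 2 on the left piece gives x = 2 < 5.
So ψ(2) = ψ(5) with 2 ≠ 5, and ψ is not injective. This x = 2 is the requested value below 5.

2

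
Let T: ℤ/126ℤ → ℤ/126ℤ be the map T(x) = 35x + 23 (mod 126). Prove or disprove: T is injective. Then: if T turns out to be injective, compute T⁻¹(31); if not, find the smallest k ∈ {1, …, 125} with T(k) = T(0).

We have gcd(35, 126) = 7 > 1. Taking u = 0 and v = 18: T(0) = 23 and T(18) = 35·18 + 23 = 653 ≡ 23 (mod 126).
So T(0) = T(18) while 0 ≠ 18, so T is not injective.
Since T is not injective, we find the least positive k with T(k) = T(0): this means 35k ≡ 0 (mod 126), i.e. 126 ∣ 35k. Since gcd(35, 126) = 7, dividing through by 7 this holds exactly when 18 ∣ 5k, and as gcd(5, 18) = 1, exactly when 18 ∣ k.
The smallest positive such k is 18.

18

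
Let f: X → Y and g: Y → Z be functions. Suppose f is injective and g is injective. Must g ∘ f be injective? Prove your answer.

Suppose (g ∘ f)(x_1) = (g ∘ f)(x_2), i.e. g(f(x_1)) = g(f(x_2)).
Since g is injective, f(x_1) = f(x_2). Since f is injective, x_1 = x_2. Thus g ∘ f is injective.

injective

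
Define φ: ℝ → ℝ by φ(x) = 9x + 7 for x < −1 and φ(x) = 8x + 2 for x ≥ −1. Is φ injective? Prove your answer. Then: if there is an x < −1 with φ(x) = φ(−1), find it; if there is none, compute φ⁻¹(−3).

Both pieces are strictly increasing (slopes 9 and 8), so each is injective on its own interval.
The left piece maps (−∞, −1) onto (−∞, −2); the right piece maps [−1, ∞) onto [−6, ∞).
These images overlap. In particular φ(−1) = −6 (right piece), and solving 9x + 7 = −6 on the left piece gives x = −13/9 < −1.
So φ(−13/9) = φ(−1) with −13/9 ≠ −1, and φ is not injective. This x = −13/9 is the requested value below −1.

-13/9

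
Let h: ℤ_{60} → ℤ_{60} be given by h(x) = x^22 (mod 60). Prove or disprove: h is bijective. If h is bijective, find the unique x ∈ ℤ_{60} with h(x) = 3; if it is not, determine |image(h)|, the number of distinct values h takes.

h(2): Repeated squaring mod 60: 2^1 ≡ 2, 2^2 ≡ 2² = 4, 2^4 ≡ 4² = 16, 2^8 ≡ 16² = 256 ≡ 16, 2^16 ≡ 16² = 256 ≡ 16. Since 22 = 16 + 4 + 2, 2^22 ≡ 16·16·4: 16·16 = 256 ≡ 16, then 16·4 = 64 ≡ 4. So 2^22 ≡ 4 (mod 60).
h(8): Repeated squaring mod 60: 8^1 ≡ 8, 8^2 ≡ 8² = 64 ≡ 4, 8^4 ≡ 4² = 16, 8^8 ≡ 16² = 256 ≡ 16, 8^16 ≡ 16² = 256 ≡ 16. Since 22 = 16 + 4 + 2, 8^22 ≡ 16·16·4: 16·16 = 256 ≡ 16, then 16·4 = 64 ≡ 4. So 8^22 ≡ 4 (mod 60).
So h(2) = h(8) = 4 while 2 ≠ 8, thus h is not injective, hence not bijective.
Since h is not bijective, we determine |image(h)|. Computing x^22 mod 60 for each x (by repeated squaring, reducing mod 60 at every step), the values h(0), h(1), …, h(59) are: 0, 1, 4, 9, 16, 25, 36, 49, 4, 21, 40, 1, 24, 49, 16, 45, 16, 49, 24, 1, 40, 21, 4, 49, 36, 25, 16, 9, 4, 1, 0, 1, 4, 9, 16, 25, 36, 49, 4, 21, 40, 1, 24, 49, 16, 45, 16, 49, 24, 1, 40, 21, 4, 49, 36, 25, 16, 9, 4, 1.
The distinct values are {0, 1, 4, 9, 16, 21, 24, 25, 36, 40, 45, 49}; there are 12 of them.

12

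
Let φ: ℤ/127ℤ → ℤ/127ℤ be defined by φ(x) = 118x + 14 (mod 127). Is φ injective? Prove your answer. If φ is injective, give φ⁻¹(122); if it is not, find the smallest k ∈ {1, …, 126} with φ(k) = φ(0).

Suppose φ(u) = φ(v) in ℤ/127ℤ. Then 118u + 14 ≡ 118v + 14 (mod 127), therefore 118(u − v) ≡ 0 (mod 127).
Since gcd(118, 127) = 1, 118 is invertible modulo 127, so u − v ≡ 0 (mod 127), i.e. u = v.
Therefore φ is injective.
We now compute 118⁻¹ mod 127 explicitly. Euclid's algorithm: 127 = 1·118 + 9, 118 = 13·9 + 1; back-substituting gives 1 = 14·118 − 13·127, so 118⁻¹ ≡ 14 (mod 127).
Since φ is injective, we compute φ⁻¹(122): solve 118x + 14 ≡ 122 (mod 127), i.e. 118x ≡ 108 (mod 127).
Multiplying by 118⁻¹ = 14 gives x ≡ 14·108 = 1512 = 11·127 + 115 ≡ 115 (mod 127).
Check: φ(115) = 118·115 + 14 = 13584 = 106·127 + 122 ≡ 122 (mod 127).

115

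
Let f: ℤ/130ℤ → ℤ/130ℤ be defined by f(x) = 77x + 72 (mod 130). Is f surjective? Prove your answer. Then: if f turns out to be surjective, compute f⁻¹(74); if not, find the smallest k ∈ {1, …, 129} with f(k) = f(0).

76

Since gcd(77, 130) = 1, 77 is invertible modulo 130. Euclid's algorithm: 130 = 1·77 + 53, 77 = 1·53 + 24, 53 = 2·24 + 5, 24 = 4·5 + 4, 5 = 1·4 + 1; back-substituting gives 1 = 103·77 − 61·130, so 77⁻¹ ≡ 103 (mod 130).
For any y ∈ ℤ/130ℤ, x = 103(y − 72) mod 130 satisfies f(x) = 77·103(y − 72) + 72 ≡ y (since 77·103 ≡ 1 mod 130). So every y has a preimage.
Therefore f is surjective.
Since f is surjective, we find f⁻¹(74): we need 77x ≡ 74 − 72 ≡ 2 (mod 130). Using 77⁻¹ = 103: x ≡ 103·2 = 206 = 1·130 + 76, so x = 76.
Check: f(76) = 77·76 + 72 = 5924 = 45·130 + 74 ≡ 74 (mod 130).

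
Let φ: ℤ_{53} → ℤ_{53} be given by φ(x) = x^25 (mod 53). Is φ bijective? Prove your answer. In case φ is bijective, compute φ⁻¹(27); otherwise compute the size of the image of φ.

Since 53 is prime, the nonzero elements of ℤ_{53} form a cyclic group of order 52.
As gcd(25, 52) = 1, raising to the 25th power is a bijection on this group: if s^25 ≡ t^25 then (st^{−1})^25 = 1, and the only element of order dividing gcd(25, 52) = 1 is 1, so s = t.
With φ(0) = 0 this makes φ injective on all of ℤ_{53}, hence bijective (finite equal-size domain and codomain). In particular φ is bijective.
Since φ is bijective, we find the preimage of 27. The inverse of x ↦ x^25 on (ℤ_{53})^× is x ↦ x^25, because 25·25 = 625 = 12·52 + 1 ≡ 1 (mod 52) and x^{52} = 1 for x ≠ 0 (Fermat). So φ⁻¹(27) = 27^25 mod 53.
Repeated squaring mod 53: 27^1 ≡ 27, 27^2 ≡ 27² = 729 ≡ 40, 27^4 ≡ 40² = 1600 ≡ 10, 27^8 ≡ 10² = 100 ≡ 47, 27^16 ≡ 47² = 2209 ≡ 36. Since 25 = 16 + 8 + 1, 27^25 ≡ 36·47·27: 36·47 = 1692 ≡ 49, then 49·27 = 1323 ≡ 51. So 27^25 ≡ 51 (mod 53).
Hence φ⁻¹(27) = 51.

51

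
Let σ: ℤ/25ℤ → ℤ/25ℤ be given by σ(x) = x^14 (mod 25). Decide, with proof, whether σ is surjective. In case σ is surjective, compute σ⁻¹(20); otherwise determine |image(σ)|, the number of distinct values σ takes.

11

σ(0) = 0^14 = 0.
σ(5): Repeated squaring mod 25: 5^1 ≡ 5, 5^2 ≡ 5² = 25 ≡ 0, 5^4 ≡ 0² = 0, 5^8 ≡ 0² = 0. Since 14 = 8 + 4 + 2, 5^14 ≡ 0·0·0: 0·0 = 0, then 0·0 = 0. So 5^14 ≡ 0 (mod 25).
So σ(0) = σ(5) = 0 while 0 ≠ 5, so σ is not injective.
A non-injective map from the 25-element set ℤ/25ℤ to itself takes at most 24 distinct values, so it cannot be surjective. Therefore σ is not surjective.
Since σ is not surjective, we determine |image(σ)|. Computing x^14 mod 25 for each x (by repeated squaring, reducing mod 25 at every step), the values σ(0), σ(1), …, σ(24) are: 0, 1, 9, 19, 6, 0, 21, 24, 4, 11, 0, 16, 14, 14, 16, 0, 11, 4, 24, 21, 0, 6, 19, 9, 1.
The distinct values are {0, 1, 4, 6, 9, 11, 14, 16, 19, 21, 24}; there are 11 of them.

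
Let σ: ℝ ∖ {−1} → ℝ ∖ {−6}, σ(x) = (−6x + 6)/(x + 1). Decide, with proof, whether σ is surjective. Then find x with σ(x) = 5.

1/11

For any y ≠ −6, solving y(x + 1) = −6x + 6 for x gives a well-defined x ≠ −1. So σ is surjective.
Solving σ(x) = 5: cross-multiplying gives −6x + 6 = 5(x + 1), which rearranges to −11x = −1, so x = 1/11.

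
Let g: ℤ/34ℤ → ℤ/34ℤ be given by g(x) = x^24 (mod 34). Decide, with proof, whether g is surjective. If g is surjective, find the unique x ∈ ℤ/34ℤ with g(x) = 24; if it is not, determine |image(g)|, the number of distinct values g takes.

6

g(2): Repeated squaring mod 34: 2^1 ≡ 2, 2^2 ≡ 2² = 4, 2^4 ≡ 4² = 16, 2^8 ≡ 16² = 256 ≡ 18, 2^16 ≡ 18² = 324 ≡ 18. Since 24 = 16 + 8, 2^24 ≡ 18·18: 18·18 = 324 ≡ 18. So 2^24 ≡ 18 (mod 34).
g(4): Repeated squaring mod 34: 4^1 ≡ 4, 4^2 ≡ 4² = 16, 4^4 ≡ 16² = 256 ≡ 18, 4^8 ≡ 18² = 324 ≡ 18, 4^16 ≡ 18² = 324 ≡ 18. Since 24 = 16 + 8, 4^24 ≡ 18·18: 18·18 = 324 ≡ 18. So 4^24 ≡ 18 (mod 34).
So g(2) = g(4) = 18 while 2 ≠ 4, thus g is not injective.
A non-injective map from the 34-element set ℤ/34ℤ to itself takes at most 33 distinct values, so it cannot be surjective. Thus g is not surjective.
Since g is not surjective, we determine |image(g)|. Computing x^24 mod 34 for each x (by repeated squaring, reducing mod 34 at every step), the values g(0), g(1), …, g(33) are: 0, 1, 18, 33, 18, 33, 16, 33, 18, 1, 16, 33, 16, 1, 16, 1, 18, 17, 18, 1, 16, 1, 16, 33, 16, 1, 18, 33, 16, 33, 18, 33, 18, 1.
The distinct values are {0, 1, 16, 17, 18, 33}; there are 6 of them.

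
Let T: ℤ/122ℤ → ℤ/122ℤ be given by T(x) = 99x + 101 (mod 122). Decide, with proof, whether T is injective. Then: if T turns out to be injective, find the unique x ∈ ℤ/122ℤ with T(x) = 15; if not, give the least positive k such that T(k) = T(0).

78

If T(u) = T(v), then 99u ≡ 99v (mod 122). Because gcd(99, 122) = 1, we may cancel 99 to get u ≡ v (mod 122).
Hence T is injective.
We now compute 99⁻¹ mod 122 explicitly. Euclid's algorithm: 122 = 1·99 + 23, 99 = 4·23 + 7, 23 = 3·7 + 2, 7 = 3·2 + 1; back-substituting gives 1 = 53·99 − 43·122, so 99⁻¹ ≡ 53 (mod 122).
Since T is injective, we find T⁻¹(15): we need 99x ≡ 15 − 101 ≡ 36 (mod 122). Using 99⁻¹ = 53: x ≡ 53·36 = 1908 = 15·122 + 78, so x = 78.
Check: T(78) = 99·78 + 101 = 7823 = 64·122 + 15 ≡ 15 (mod 122).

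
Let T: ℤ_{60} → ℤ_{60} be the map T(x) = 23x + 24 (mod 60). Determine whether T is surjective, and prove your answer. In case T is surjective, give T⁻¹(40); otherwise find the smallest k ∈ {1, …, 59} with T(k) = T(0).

Recall that T is surjective if every y in the codomain equals T(x) for some x in the domain.
Since gcd(23, 60) = 1, 23 is invertible modulo 60. Euclid's algorithm: 60 = 2·23 + 14, 23 = 1·14 + 9, 14 = 1·9 + 5, 9 = 1·5 + 4, 5 = 1·4 + 1; back-substituting gives 1 = 47·23 − 18·60, so 23⁻¹ ≡ 47 (mod 60).
Then y ↦ 47(y − 24) is a two-sided inverse to T, so every y ∈ ℤ_{60} has a preimage.
Hence T is surjective.
Since T is surjective, we find T⁻¹(40): we need 23x ≡ 40 − 24 ≡ 16 (mod 60). Using 23⁻¹ = 47: x ≡ 47·16 = 752 = 12·60 + 32, so x = 32.
Check: T(32) = 23·32 + 24 = 760 = 12·60 + 40 ≡ 40 (mod 60).

32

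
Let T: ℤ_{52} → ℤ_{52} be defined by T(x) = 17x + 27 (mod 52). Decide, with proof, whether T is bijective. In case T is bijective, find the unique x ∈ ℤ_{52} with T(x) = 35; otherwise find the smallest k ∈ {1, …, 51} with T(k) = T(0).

28

Suppose T(x_1) = T(x_2) in ℤ_{52}. Then 17x_1 + 27 ≡ 17x_2 + 27 (mod 52), therefore 17(x_1 − x_2) ≡ 0 (mod 52).
Since gcd(17, 52) = 1, 17 is invertible modulo 52, therefore x_1 − x_2 ≡ 0 (mod 52), i.e. x_1 = x_2.
We now compute 17⁻¹ mod 52 explicitly. Euclid's algorithm: 52 = 3·17 + 1; back-substituting gives 1 = 49·17 − 16·52, so 17⁻¹ ≡ 49 (mod 52).
For any y ∈ ℤ_{52}, x = 49(y − 27) mod 52 satisfies T(x) = 17·49(y − 27) + 27 ≡ y (since 17·49 ≡ 1 mod 52). So every y has a preimage.
Hence T is bijective.
Since T is bijective, we compute T⁻¹(35): solve 17x + 27 ≡ 35 (mod 52), i.e. 17x ≡ 8 (mod 52).
Multiplying by 17⁻¹ = 49 gives x ≡ 49·8 = 392 = 7·52 + 28 ≡ 28 (mod 52).
Check: T(28) = 17·28 + 27 = 503 = 9·52 + 35 ≡ 35 (mod 52).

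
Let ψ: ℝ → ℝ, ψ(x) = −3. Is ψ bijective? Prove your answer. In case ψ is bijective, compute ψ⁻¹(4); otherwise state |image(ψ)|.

ψ(0) = −3 = ψ(1) with 0 ≠ 1, so ψ is not injective, hence not bijective.
Since ψ is not bijective, we state |image(ψ)|: the image of ψ is {−3}, which has 1 element.

1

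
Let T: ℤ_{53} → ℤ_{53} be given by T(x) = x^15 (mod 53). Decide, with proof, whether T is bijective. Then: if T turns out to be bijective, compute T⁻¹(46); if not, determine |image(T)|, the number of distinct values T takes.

24

Since 53 is prime, the nonzero elements of ℤ_{53} form a cyclic group of order 52.
As gcd(15, 52) = 1, raising to the 15th power is a bijection on this group: if s^15 ≡ t^15 then (st^{−1})^15 = 1, and the only element of order dividing gcd(15, 52) = 1 is 1, so s = t.
With T(0) = 0 this makes T injective on all of ℤ_{53}, hence bijective (finite equal-size domain and codomain). In particular T is bijective.
Since T is bijective, we find the preimage of 46. The inverse of x ↦ x^15 on (ℤ_{53})^× is x ↦ x^7, because 15·7 = 105 = 2·52 + 1 ≡ 1 (mod 52) and x^{52} = 1 for x ≠ 0 (Fermat). So T⁻¹(46) = 46^7 mod 53.
Repeated squaring mod 53: 46^1 ≡ 46, 46^2 ≡ 46² = 2116 ≡ 49, 46^4 ≡ 49² = 2401 ≡ 16. Since 7 = 4 + 2 + 1, 46^7 ≡ 16·49·46: 16·49 = 784 ≡ 42, then 42·46 = 1932 ≡ 24. So 46^7 ≡ 24 (mod 53).
Hence T⁻¹(46) = 24.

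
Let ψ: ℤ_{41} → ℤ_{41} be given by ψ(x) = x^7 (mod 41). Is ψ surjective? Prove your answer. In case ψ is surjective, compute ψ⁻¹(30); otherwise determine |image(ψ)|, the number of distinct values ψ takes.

Since 41 is prime, the nonzero elements of ℤ_{41} form a cyclic group of order 40.
As gcd(7, 40) = 1, raising to the 7th power is a bijection on this group: if u^7 ≡ v^7 then (uv^{−1})^7 = 1, and the only element of order dividing gcd(7, 40) = 1 is 1, so u = v.
With ψ(0) = 0 this makes ψ injective on all of ℤ_{41}, hence bijective (finite equal-size domain and codomain). In particular ψ is surjective.
Since ψ is surjective, we find the preimage of 30. The inverse of x ↦ x^7 on (ℤ_{41})^× is x ↦ x^23, because 7·23 = 161 = 4·40 + 1 ≡ 1 (mod 40) and x^{40} = 1 for x ≠ 0 (Fermat). So ψ⁻¹(30) = 30^23 mod 41.
Repeated squaring mod 41: 30^1 ≡ 30, 30^2 ≡ 30² = 900 ≡ 39, 30^4 ≡ 39² = 1521 ≡ 4, 30^8 ≡ 4² = 16, 30^16 ≡ 16² = 256 ≡ 10. Since 23 = 16 + 4 + 2 + 1, 30^23 ≡ 10·4·39·30: 10·4 = 40, then 40·39 = 1560 ≡ 2, then 2·30 = 60 ≡ 19. So 30^23 ≡ 19 (mod 41).
Hence ψ⁻¹(30) = 19.

19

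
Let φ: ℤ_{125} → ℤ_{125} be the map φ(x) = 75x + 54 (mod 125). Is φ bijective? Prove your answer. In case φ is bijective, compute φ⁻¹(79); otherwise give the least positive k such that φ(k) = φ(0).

5

We have gcd(75, 125) = 25 > 1. Taking x_1 = 0 and x_2 = 5: φ(0) = 54 and φ(5) = 75·5 + 54 = 429 ≡ 54 (mod 125).
So φ(0) = φ(5) while 0 ≠ 5, hence φ is not injective, hence not bijective.
Since φ is not bijective, we find the least positive k with φ(k) = φ(0): this means 75k ≡ 0 (mod 125), i.e. 125 ∣ 75k. Since gcd(75, 125) = 25, dividing through by 25 this holds exactly when 5 ∣ 3k, and as gcd(3, 5) = 1, exactly when 5 ∣ k.
The smallest positive such k is 5.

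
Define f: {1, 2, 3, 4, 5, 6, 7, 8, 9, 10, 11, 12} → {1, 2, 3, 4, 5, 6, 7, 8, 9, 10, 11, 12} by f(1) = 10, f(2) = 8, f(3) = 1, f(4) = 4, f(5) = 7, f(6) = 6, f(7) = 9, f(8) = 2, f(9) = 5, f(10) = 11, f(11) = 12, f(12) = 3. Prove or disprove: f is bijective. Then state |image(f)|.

The values 10, 8, 1, 4, 7, 6, 9, 2, 5, 11, 12, 3 are a permutation of {1, 2, 3, 4, 5, 6, 7, 8, 9, 10, 11, 12}: each element appears exactly once.
So f is injective and surjective, hence bijective.
The image of f is {1, 2, 3, 4, 5, 6, 7, 8, 9, 10, 11, 12}, which has 12 elements.

12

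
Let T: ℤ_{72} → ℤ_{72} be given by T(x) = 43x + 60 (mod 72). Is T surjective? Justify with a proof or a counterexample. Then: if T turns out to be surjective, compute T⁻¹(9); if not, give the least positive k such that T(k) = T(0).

Recall that T is surjective if every y in the codomain equals T(x) for some x in the domain.
Since gcd(43, 72) = 1, 43 is invertible modulo 72. Euclid's algorithm: 72 = 1·43 + 29, 43 = 1·29 + 14, 29 = 2·14 + 1; back-substituting gives 1 = 67·43 − 40·72, so 43⁻¹ ≡ 67 (mod 72).
Then y ↦ 67(y − 60) is a two-sided inverse to T, so every y ∈ ℤ_{72} has a preimage.
Therefore T is surjective.
Since T is surjective, we compute T⁻¹(9): solve 43x + 60 ≡ 9 (mod 72), i.e. 43x ≡ 21 (mod 72).
Multiplying by 43⁻¹ = 67 gives x ≡ 67·21 = 1407 = 19·72 + 39 ≡ 39 (mod 72).
Check: T(39) = 43·39 + 60 = 1737 = 24·72 + 9 ≡ 9 (mod 72).

39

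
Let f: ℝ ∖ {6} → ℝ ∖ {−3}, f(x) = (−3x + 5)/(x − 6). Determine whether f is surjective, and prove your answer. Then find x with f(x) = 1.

For any y ≠ −3, solving y(x − 6) = −3x + 5 for x gives a well-defined x ≠ 6. So f is surjective.
Solving f(x) = 1: cross-multiplying gives −3x + 5 = 1(x − 6), which rearranges to −4x = −11, so x = 11/4.

11/4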